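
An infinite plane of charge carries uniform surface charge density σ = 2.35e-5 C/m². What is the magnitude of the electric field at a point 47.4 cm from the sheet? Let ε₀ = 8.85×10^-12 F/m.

1.33×10^6 V/m

Choose a cylindrical pillbox piercing the sheet, end faces (area A) parallel to it.
Only the two end caps contribute flux: Φ = 2EA. With Q_enc = σA, Gauss's law gives E = |σ|/(2ε₀).
E = |σ|/(2ε₀) = (2.35×10^-5)/(2·8.85×10^-12) = 1.33×10^6 N/C.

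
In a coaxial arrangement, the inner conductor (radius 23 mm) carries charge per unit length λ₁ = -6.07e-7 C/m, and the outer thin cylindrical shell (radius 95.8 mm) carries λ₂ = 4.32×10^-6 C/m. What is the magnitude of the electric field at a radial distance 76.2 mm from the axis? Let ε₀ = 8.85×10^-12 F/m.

By cylindrical symmetry E is radial; use a coaxial Gaussian cylinder of radius 76.2 mm and length L (between the conductors, 23 mm < r < 95.8 mm).
Only the inner wire is enclosed; the outer shell contributes nothing inside itself. λ_enc = λ₁ = -6.07×10^-7 C/m.
Since E is radial and uniform over the curved surface, Φ = E·2πrL = Q_enc/ε₀ = λ_enc L/ε₀.
E = |λ_enc|/(2πε₀r) = (6.07×10^-7)/(2π·8.85×10^-12·0.0762) = 1.43e5 N/C.

1.43×10^5 V/m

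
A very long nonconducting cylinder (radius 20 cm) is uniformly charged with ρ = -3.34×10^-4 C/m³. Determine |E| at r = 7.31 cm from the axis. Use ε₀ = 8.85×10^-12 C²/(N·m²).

|E| = 1.38e6 N/C

Choose a coaxial cylinder of radius r = 7.31 cm (arbitrary length L) as the Gaussian surface (r < R).
Enclosed charge per unit length: λ_enc = ρ·πr² = (-3.34×10^-4)π(0.0731)² = -5.607e-6 C/m.
Applying ∮E·dA = Q_enc/ε₀ with the end caps contributing no flux:
E = |λ_enc|/(2πε₀r) = (5.607e-6)/(2π·8.85×10^-12·0.0731) = 1.38×10^6 N/C.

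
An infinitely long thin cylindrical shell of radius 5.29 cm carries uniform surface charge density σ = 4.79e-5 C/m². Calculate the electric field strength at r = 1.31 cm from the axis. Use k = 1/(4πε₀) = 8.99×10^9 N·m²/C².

Coaxial Gaussian cylinder, radius r = 1.31 cm, length L (r < 5.29 cm, inside the shell).
No charge is enclosed, so Gauss's law gives E·2πrL = 0 ⇒ E = 0.

E = 0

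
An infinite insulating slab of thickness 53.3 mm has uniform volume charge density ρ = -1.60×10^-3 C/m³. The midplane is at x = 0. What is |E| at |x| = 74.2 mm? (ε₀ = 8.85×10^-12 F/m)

E = 4.82×10^6 N/C

The point |x| = 74.2 mm lies outside the slab (half-thickness 0.02665 m). A symmetric pillbox spanning the full slab encloses Q_enc = ρ·d·A.
Flux = 2EA ⇒ E = |ρ|d/(2ε₀), independent of distance outside.
E = (1.60×10^-3)(0.0533)/(2·8.85×10^-12) = 4.82e6 N/C.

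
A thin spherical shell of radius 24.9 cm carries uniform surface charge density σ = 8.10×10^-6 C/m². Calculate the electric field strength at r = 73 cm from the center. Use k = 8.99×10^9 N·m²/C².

By spherical symmetry E is radial; choose a Gaussian sphere of radius r = 73 cm (r > 24.9 cm).
The entire shell is enclosed: Q_enc = σ·4πR² = (8.10×10^-6)·4π·(0.249)² = 6.311×10^-6 C.
By Gauss's law, ∮E·dA = E·4πr² = Q_enc/ε₀.
E = k|Q_enc|/r² = (8.99×10^9)(6.311×10^-6)/(0.73)² = 1.06×10^5 N/C.

E = 1.06×10^5 V/m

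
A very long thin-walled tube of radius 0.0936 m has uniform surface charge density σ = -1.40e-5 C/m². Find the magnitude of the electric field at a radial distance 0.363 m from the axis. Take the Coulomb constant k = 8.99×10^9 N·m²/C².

E ≈ 4.08×10^5 N/C

Choose a coaxial cylinder of radius r = 0.363 m (arbitrary length L) as the Gaussian surface (r > 0.0936 m).
The whole shell is enclosed: λ_enc = σ·2πR = (-1.40e-5)·2π·(0.0936) = -8.233×10^-6 C/m.
Since E is radial and uniform over the curved surface, Φ = E·2πrL = Q_enc/ε₀ = λ_enc L/ε₀.
E = 2k|λ_enc|/r = 2(8.99×10^9)(8.233×10^-6)/(0.363) = 4.08e5 N/C.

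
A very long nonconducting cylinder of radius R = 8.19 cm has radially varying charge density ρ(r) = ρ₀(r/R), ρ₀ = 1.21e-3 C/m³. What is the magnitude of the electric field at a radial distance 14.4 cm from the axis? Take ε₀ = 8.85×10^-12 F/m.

E ≈ 2.12×10^6 N/C

Choose a coaxial cylinder of radius r = 14.4 cm (arbitrary length L) as the Gaussian surface (r > R, full charge per length enclosed).
λ_enc = 2π ∫₀^R ρ₀(r'/R)^1 r' dr' = 2πρ₀R²/3 = 1.70×10^-5 C/m.
By Gauss's law (flux through the curved wall only), E·2πrL = λ_enc L/ε₀.
E = |λ_enc|/(2πε₀r) = (1.70e-5)/(2π·8.85×10^-12·0.144) = 2.12×10^6 N/C.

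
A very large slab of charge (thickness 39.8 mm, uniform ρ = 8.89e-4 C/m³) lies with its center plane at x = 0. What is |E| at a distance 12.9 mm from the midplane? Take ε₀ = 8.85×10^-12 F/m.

By symmetry E is perpendicular to the slab. A Gaussian pillbox from −12.9 mm to +12.9 mm (face area A) lies entirely within the slab.
Q_enc = ρ·(2x)·A and flux = 2EA, so 2EA = 2ρxA/ε₀ ⇒ E = |ρ|x/ε₀.
E = (8.89×10^-4)(0.0129)/(8.85×10^-12) = 1.30×10^6 N/C.

|E| = 1.30×10^6 V/m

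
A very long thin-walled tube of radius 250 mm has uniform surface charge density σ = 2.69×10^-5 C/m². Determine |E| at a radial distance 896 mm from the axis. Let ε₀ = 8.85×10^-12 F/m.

8.48e5 V/m

Choose a coaxial cylinder of radius r = 896 mm (arbitrary length L) as the Gaussian surface (r > 250 mm).
The whole shell is enclosed: λ_enc = σ·2πR = (2.69×10^-5)·2π·(0.25) = 4.225×10^-5 C/m.
Since E is radial and uniform over the curved surface, Φ = E·2πrL = Q_enc/ε₀ = λ_enc L/ε₀.
E = |λ_enc|/(2πε₀r) = (4.225×10^-5)/(2π·8.85×10^-12·0.896) = 8.48×10^5 N/C.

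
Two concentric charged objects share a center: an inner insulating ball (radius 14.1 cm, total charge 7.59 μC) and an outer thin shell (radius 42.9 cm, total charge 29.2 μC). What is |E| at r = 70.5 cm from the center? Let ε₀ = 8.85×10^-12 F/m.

Use a concentric Gaussian sphere at r = 70.5 cm (r > 42.9 cm, enclosing both).
Q_enc = (7.59 μC) + (29.2 μC) = 3.679×10^-5 C.
By Gauss's law, ∮E·dA = E·4πr² = Q_enc/ε₀.
E = |Q_enc|/(4πε₀r²) = (3.679×10^-5)/(4π·8.85×10^-12·(0.705)²) = 6.66×10^5 N/C.

E ≈ 6.66×10^5 N/C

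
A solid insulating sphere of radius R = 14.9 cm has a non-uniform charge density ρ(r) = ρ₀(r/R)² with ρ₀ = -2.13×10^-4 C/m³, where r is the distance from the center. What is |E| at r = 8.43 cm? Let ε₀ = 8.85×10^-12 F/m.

E = 1.30×10^5 N/C

Symmetry ⇒ E = E(r) r̂. Gaussian sphere of radius r = 8.43 cm (r < R).
Integrate the density: Q_enc = 4π ∫₀^r ρ₀(r'/R)^2 r'² dr' = 4πρ₀ r^5/(5·R²) = -1.027e-7 C.
By Gauss's law, ∮E·dA = E·4πr² = Q_enc/ε₀.
E = |Q_enc|/(4πε₀r²) = (1.027×10^-7)/(4π·8.85×10^-12·(0.0843)²) = 1.30e5 N/C.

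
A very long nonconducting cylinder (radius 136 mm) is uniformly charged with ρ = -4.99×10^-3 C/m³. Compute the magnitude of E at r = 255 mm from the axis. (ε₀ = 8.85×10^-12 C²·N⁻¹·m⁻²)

E ≈ 2.04×10^7 N/C

Coaxial Gaussian cylinder, radius r = 255 mm, length L (r > 136 mm, full cross-section enclosed).
λ_enc = ρ·πR² = (-4.99e-3)π(0.136)² = -2.90e-4 C/m.
Gauss's law: E·2πrL = λ_enc L/ε₀.
E = |λ_enc|/(2πε₀r) = (2.90e-4)/(2π·8.85×10^-12·0.255) = 2.04×10^7 N/C.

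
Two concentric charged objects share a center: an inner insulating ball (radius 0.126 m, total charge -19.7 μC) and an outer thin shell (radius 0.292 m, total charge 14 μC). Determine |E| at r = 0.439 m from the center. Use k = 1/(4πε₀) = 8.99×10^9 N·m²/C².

E ≈ 2.66e5 N/C

By spherical symmetry E is radial; choose a Gaussian sphere of radius r = 0.439 m (r > 0.292 m, enclosing both).
Q_enc = (-19.7 μC) + (14 μC) = -5.70×10^-6 C.
By Gauss's law, ∮E·dA = E·4πr² = Q_enc/ε₀.
E = k|Q_enc|/r² = (8.99×10^9)(5.70×10^-6)/(0.439)² = 2.66×10^5 N/C.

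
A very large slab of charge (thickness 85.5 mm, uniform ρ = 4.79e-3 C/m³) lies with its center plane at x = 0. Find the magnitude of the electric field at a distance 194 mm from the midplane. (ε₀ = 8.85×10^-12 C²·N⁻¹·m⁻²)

|E| ≈ 2.31×10^7 V/m

The point |x| = 194 mm lies outside the slab (half-thickness 0.04275 m). A symmetric pillbox spanning the full slab encloses Q_enc = ρ·d·A.
Flux = 2EA ⇒ E = |ρ|d/(2ε₀), independent of distance outside.
E = (4.79×10^-3)(0.0855)/(2·8.85×10^-12) = 2.31e7 N/C.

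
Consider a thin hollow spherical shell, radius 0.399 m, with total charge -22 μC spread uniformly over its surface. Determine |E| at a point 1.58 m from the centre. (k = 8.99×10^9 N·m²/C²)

E = 7.92×10^4 N/C

Use a concentric Gaussian sphere at r = 1.58 m (r > 0.399 m).
The entire shell is enclosed: Q_enc = -2.20×10^-5 C.
By Gauss's law, ∮E·dA = E·4πr² = Q_enc/ε₀.
E = k|Q_enc|/r² = (8.99×10^9)(2.20×10^-5)/(1.58)² = 7.92e4 N/C.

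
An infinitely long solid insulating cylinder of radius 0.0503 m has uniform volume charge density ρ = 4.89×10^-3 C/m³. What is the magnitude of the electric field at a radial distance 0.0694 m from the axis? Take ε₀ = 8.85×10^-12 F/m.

Choose a coaxial cylinder of radius r = 0.0694 m (arbitrary length L) as the Gaussian surface (r > 0.0503 m, full cross-section enclosed).
λ_enc = ρ·πR² = (4.89×10^-3)π(0.0503)² = 3.887e-5 C/m.
By Gauss's law (flux through the curved wall only), E·2πrL = λ_enc L/ε₀.
E = |λ_enc|/(2πε₀r) = (3.887e-5)/(2π·8.85×10^-12·0.0694) = 1.01×10^7 N/C.

E = 1.01e7 V/m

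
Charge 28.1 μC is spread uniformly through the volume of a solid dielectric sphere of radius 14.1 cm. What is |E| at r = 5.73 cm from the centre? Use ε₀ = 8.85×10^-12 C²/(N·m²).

Use a concentric Gaussian sphere at r = 5.73 cm (r < R).
For a uniform sphere the enclosed fraction is (r/R)³, so Q_enc = (28.1 μC)(0.0573/0.141)³ = 1.886×10^-6 C.
Applying ∮E·dA = Q_enc/ε₀ with Φ = E(4πr²):
E = |Q_enc|/(4πε₀r²) = (1.886×10^-6)/(4π·8.85×10^-12·(0.0573)²) = 5.16×10^6 N/C.

|E| ≈ 5.16×10^6 N/C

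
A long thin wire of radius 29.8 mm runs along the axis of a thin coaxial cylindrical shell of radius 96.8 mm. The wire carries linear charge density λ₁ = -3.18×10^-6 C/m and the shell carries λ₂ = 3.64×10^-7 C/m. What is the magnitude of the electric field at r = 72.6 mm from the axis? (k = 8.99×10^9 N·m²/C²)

|E| ≈ 7.88×10^5 N/C

Choose a coaxial cylinder of radius r = 72.6 mm (arbitrary length L) as the Gaussian surface (between the conductors, 29.8 mm < r < 96.8 mm).
Only the inner wire is enclosed; the outer shell contributes nothing inside itself. λ_enc = λ₁ = -3.18×10^-6 C/m.
Applying ∮E·dA = Q_enc/ε₀ with the end caps contributing no flux:
E = 2k|λ_enc|/r = 2(8.99×10^9)(3.18e-6)/(0.0726) = 7.88e5 N/C.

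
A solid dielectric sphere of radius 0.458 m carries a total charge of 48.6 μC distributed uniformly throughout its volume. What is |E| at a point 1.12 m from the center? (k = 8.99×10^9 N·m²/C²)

Use a concentric Gaussian sphere at r = 1.12 m (r > R, so the entire charge is enclosed).
Q_enc = 48.6 μC = 4.86×10^-5 C.
Applying ∮E·dA = Q_enc/ε₀ with Φ = E(4πr²):
E = k|Q_enc|/r² = (8.99×10^9)(4.86×10^-5)/(1.12)² = 3.48×10^5 N/C.

3.48e5 N/C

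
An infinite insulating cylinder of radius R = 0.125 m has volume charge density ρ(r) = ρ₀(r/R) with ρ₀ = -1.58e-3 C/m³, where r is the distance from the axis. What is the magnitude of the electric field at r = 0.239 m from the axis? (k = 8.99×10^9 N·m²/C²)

By cylindrical symmetry E is radial; use a coaxial Gaussian cylinder of radius 0.239 m and length L (r > R, full charge per length enclosed).
λ_enc = 2π ∫₀^R ρ₀(r'/R)^1 r' dr' = 2πρ₀R²/3 = -5.171×10^-5 C/m.
Gauss's law: E·2πrL = λ_enc L/ε₀.
E = 2k|λ_enc|/r = 2(8.99×10^9)(5.171e-5)/(0.239) = 3.89e6 N/C.

E ≈ 3.89e6 N/C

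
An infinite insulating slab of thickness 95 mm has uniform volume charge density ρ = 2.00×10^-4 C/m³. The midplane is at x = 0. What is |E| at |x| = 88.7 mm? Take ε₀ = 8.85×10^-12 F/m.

The point |x| = 88.7 mm lies outside the slab (half-thickness 0.0475 m). A symmetric pillbox spanning the full slab encloses Q_enc = ρ·d·A.
Flux = 2EA ⇒ E = |ρ|d/(2ε₀), independent of distance outside.
E = (2.00×10^-4)(0.095)/(2·8.85×10^-12) = 1.07×10^6 N/C.

E ≈ 1.07×10^6 N/C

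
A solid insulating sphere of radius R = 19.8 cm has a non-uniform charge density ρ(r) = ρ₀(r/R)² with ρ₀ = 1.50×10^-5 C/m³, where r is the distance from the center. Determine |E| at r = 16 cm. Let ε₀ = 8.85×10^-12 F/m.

|E| ≈ 3.54e4 N/C

Symmetry ⇒ E = E(r) r̂. Gaussian sphere of radius r = 16 cm (r < R).
Q_enc = ∫₀^r ρ(r')·4πr'² dr' = (4πρ₀/R²) ∫₀^r r'^4 dr' = 4πρ₀ r^5/(5·R²) = 1.008e-7 C.
Since E is radial and uniform over the Gaussian sphere, Φ = E·4πr² = Q_enc/ε₀.
E = |Q_enc|/(4πε₀r²) = (1.008×10^-7)/(4π·8.85×10^-12·(0.16)²) = 3.54×10^4 N/C.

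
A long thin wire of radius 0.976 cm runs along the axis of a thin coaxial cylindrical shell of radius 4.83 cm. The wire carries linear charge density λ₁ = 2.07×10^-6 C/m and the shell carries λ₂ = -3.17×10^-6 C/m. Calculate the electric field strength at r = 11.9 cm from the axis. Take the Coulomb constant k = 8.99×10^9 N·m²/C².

Take a coaxial cylindrical Gaussian surface of radius r = 11.9 cm and length L (r > 4.83 cm, enclosing both).
λ_enc = λ₁ + λ₂ = (2.07e-6) + (-3.17×10^-6) = -1.10e-6 C/m.
Gauss's law: E·2πrL = λ_enc L/ε₀.
E = 2k|λ_enc|/r = 2(8.99×10^9)(1.10×10^-6)/(0.119) = 1.66×10^5 N/C.

|E| = 1.66×10^5 V/m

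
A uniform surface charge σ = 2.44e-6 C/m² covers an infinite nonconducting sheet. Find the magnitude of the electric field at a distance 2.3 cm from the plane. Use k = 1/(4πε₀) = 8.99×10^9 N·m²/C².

|E| = 1.38×10^5 V/m

The symmetry is planar: E is normal to the sheet and the same magnitude on both sides. Take a pillbox straddling the sheet with end-cap area A.
Only the two end caps contribute flux: Φ = 2EA. With Q_enc = σA, Gauss's law gives E = |σ|/(2ε₀).
E = 2πk|σ| = 2π(8.99×10^9)(2.44e-6) = 1.38×10^5 N/C.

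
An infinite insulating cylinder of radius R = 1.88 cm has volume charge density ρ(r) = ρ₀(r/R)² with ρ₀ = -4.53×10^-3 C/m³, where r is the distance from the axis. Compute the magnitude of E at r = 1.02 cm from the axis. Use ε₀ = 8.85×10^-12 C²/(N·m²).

By cylindrical symmetry E is radial; use a coaxial Gaussian cylinder of radius 1.02 cm and length L (r < R).
λ_enc = ∫₀^r ρ(r')·2πr' dr' = (2πρ₀/R²)·r^4/4 = -2.179×10^-7 C/m.
Since E is radial and uniform over the curved surface, Φ = E·2πrL = Q_enc/ε₀ = λ_enc L/ε₀.
E = |λ_enc|/(2πε₀r) = (2.179e-7)/(2π·8.85×10^-12·0.0102) = 3.84×10^5 N/C.

|E| = 3.84×10^5 V/m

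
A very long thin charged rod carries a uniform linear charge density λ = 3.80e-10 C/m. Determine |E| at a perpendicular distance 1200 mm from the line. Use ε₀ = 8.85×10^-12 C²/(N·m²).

E ≈ 5.69 N/C

By cylindrical symmetry E is radial; use a coaxial Gaussian cylinder of radius 1200 mm and length L.
Q_enc = λL, so λ_enc = 3.80×10^-10 C/m.
Applying ∮E·dA = Q_enc/ε₀ with the end caps contributing no flux:
E = |λ_enc|/(2πε₀r) = (3.80×10^-10)/(2π·8.85×10^-12·1.2) = 5.69 N/C.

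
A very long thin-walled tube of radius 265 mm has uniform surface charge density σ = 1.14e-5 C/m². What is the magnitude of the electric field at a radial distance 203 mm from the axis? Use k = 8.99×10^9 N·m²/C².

E = 0 (no enclosed charge)

Coaxial Gaussian cylinder, radius r = 203 mm, length L (r < 265 mm, inside the shell).
All the surface charge lies outside this cylinder: Q_enc = 0, hence E = 0.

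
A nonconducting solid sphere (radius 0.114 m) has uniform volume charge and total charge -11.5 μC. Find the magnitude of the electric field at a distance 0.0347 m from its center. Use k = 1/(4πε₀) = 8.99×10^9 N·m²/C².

E ≈ 2.42e6 N/C

Use a concentric Gaussian sphere at r = 0.0347 m (r < R).
For a uniform sphere the enclosed fraction is (r/R)³, so Q_enc = (-11.5 μC)(0.0347/0.114)³ = -3.243×10^-7 C.
Since E is radial and uniform over the Gaussian sphere, Φ = E·4πr² = Q_enc/ε₀.
E = k|Q_enc|/r² = (8.99×10^9)(3.243e-7)/(0.0347)² = 2.42e6 N/C.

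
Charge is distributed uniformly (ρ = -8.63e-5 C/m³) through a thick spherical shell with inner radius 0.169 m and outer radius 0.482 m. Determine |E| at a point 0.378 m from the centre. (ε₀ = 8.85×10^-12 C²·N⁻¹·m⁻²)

Symmetry ⇒ E = E(r) r̂. Gaussian sphere of radius r = 0.378 m (within the shell material, 0.169 m < r < 0.482 m).
Only the shell between 0.169 m and r is enclosed: Q_enc = ρ·(4π/3)(r³ − a³) = (-8.63e-5)·(4π/3)·((0.378)³ − (0.169)³) = -1.778×10^-5 C.
Since E is radial and uniform over the Gaussian sphere, Φ = E·4πr² = Q_enc/ε₀.
E = |Q_enc|/(4πε₀r²) = (1.778e-5)/(4π·8.85×10^-12·(0.378)²) = 1.12×10^6 N/C.

1.12×10^6 N/C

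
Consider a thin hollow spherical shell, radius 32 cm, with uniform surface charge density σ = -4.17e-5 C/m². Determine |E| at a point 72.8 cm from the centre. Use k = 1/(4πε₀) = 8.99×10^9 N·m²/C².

Use a concentric Gaussian sphere at r = 72.8 cm (r > 32 cm).
The entire shell is enclosed: Q_enc = σ·4πR² = (-4.17×10^-5)·4π·(0.32)² = -5.366×10^-5 C.
Since E is radial and uniform over the Gaussian sphere, Φ = E·4πr² = Q_enc/ε₀.
E = k|Q_enc|/r² = (8.99×10^9)(5.366×10^-5)/(0.728)² = 9.10×10^5 N/C.

E ≈ 9.10e5 N/C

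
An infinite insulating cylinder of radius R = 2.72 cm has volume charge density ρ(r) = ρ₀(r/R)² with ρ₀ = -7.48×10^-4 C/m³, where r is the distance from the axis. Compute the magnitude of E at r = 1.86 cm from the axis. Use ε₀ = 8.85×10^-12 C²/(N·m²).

1.84×10^5 N/C

Take a coaxial cylindrical Gaussian surface of radius r = 1.86 cm and length L (r < R).
Integrating ρ over the cross-section to radius r: λ_enc = (2πρ₀/R²) ∫₀^r r'^3 dr' = 2πρ₀ r^4/(4·R²) = -1.901×10^-7 C/m.
Gauss's law: E·2πrL = λ_enc L/ε₀.
E = |λ_enc|/(2πε₀r) = (1.901×10^-7)/(2π·8.85×10^-12·0.0186) = 1.84×10^5 N/C.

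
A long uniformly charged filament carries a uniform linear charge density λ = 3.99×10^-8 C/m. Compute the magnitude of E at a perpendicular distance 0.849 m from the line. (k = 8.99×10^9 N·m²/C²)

E ≈ 845 V/m

Take a coaxial cylindrical Gaussian surface of radius r = 0.849 m and length L.
Q_enc = λL, so λ_enc = 3.99e-8 C/m.
Gauss's law: E·2πrL = λ_enc L/ε₀.
E = 2k|λ_enc|/r = 2(8.99×10^9)(3.99×10^-8)/(0.849) = 845 N/C.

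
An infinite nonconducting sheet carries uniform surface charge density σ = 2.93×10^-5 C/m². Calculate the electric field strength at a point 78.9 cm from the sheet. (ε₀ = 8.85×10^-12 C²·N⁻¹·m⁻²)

The symmetry is planar: E is normal to the sheet and the same magnitude on both sides. Take a pillbox straddling the sheet with end-cap area A.
Only the two end caps contribute flux: Φ = 2EA. With Q_enc = σA, Gauss's law gives E = |σ|/(2ε₀).
E = |σ|/(2ε₀) = (2.93e-5)/(2·8.85×10^-12) = 1.66e6 N/C.

1.66e6 V/m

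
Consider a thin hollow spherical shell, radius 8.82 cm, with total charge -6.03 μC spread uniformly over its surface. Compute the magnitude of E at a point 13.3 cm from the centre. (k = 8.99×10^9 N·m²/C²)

Take a concentric spherical Gaussian surface of radius r = 13.3 cm (r > 8.82 cm).
The entire shell is enclosed: Q_enc = -6.03×10^-6 C.
Applying ∮E·dA = Q_enc/ε₀ with Φ = E(4πr²):
E = k|Q_enc|/r² = (8.99×10^9)(6.03×10^-6)/(0.133)² = 3.06×10^6 N/C.

|E| ≈ 3.06×10^6 N/C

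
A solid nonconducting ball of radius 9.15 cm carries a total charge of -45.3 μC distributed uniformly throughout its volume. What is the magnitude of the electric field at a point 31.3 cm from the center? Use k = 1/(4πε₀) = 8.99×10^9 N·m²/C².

Take a concentric spherical Gaussian surface of radius r = 31.3 cm (r > R, so the entire charge is enclosed).
Q_enc = -45.3 μC = -4.53×10^-5 C.
Gauss's law: E·4πr² = Q_enc/ε₀.
E = k|Q_enc|/r² = (8.99×10^9)(4.53×10^-5)/(0.313)² = 4.16×10^6 N/C.

4.16×10^6 N/C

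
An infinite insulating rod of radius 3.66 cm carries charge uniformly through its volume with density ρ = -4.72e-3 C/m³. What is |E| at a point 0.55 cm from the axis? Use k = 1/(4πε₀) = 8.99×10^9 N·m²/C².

|E| ≈ 1.47×10^6 N/C

Take a coaxial cylindrical Gaussian surface of radius r = 0.55 cm and length L (r < R).
Charge inside radius r per length L is ρ·πr²·L, so λ_enc = ρπr² = -4.486e-7 C/m.
Gauss's law: E·2πrL = λ_enc L/ε₀.
E = 2k|λ_enc|/r = 2(8.99×10^9)(4.486e-7)/(0.0055) = 1.47×10^6 N/C.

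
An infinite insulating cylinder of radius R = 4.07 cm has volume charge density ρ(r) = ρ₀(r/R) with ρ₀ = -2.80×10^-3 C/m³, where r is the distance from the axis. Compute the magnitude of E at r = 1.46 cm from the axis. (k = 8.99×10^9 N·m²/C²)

Coaxial Gaussian cylinder, radius r = 1.46 cm, length L (r < R).
Integrating ρ over the cross-section to radius r: λ_enc = (2πρ₀/R) ∫₀^r r'^2 dr' = 2πρ₀ r^3/(3·R) = -4.484e-7 C/m.
Applying ∮E·dA = Q_enc/ε₀ with the end caps contributing no flux:
E = 2k|λ_enc|/r = 2(8.99×10^9)(4.484×10^-7)/(0.0146) = 5.52×10^5 N/C.

|E| ≈ 5.52e5 V/m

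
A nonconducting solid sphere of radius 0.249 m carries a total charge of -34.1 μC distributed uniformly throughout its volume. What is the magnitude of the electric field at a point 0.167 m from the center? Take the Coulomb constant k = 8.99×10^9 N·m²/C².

By spherical symmetry E is radial; choose a Gaussian sphere of radius r = 0.167 m (r < R).
For a uniform sphere the enclosed fraction is (r/R)³, so Q_enc = (-34.1 μC)(0.167/0.249)³ = -1.029e-5 C.
Gauss's law: E·4πr² = Q_enc/ε₀.
E = k|Q_enc|/r² = (8.99×10^9)(1.029e-5)/(0.167)² = 3.32e6 N/C.

3.32×10^6 N/C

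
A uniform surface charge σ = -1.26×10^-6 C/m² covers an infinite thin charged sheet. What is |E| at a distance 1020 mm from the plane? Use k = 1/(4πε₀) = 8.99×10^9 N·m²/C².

E ≈ 7.12×10^4 V/m

By planar symmetry E is perpendicular to the sheet and uniform; use a Gaussian pillbox with flat faces of area A on each side of the sheet.
Only the two end caps contribute flux: Φ = 2EA. With Q_enc = σA, Gauss's law gives E = |σ|/(2ε₀).
E = 2πk|σ| = 2π(8.99×10^9)(1.26e-6) = 7.12×10^4 N/C.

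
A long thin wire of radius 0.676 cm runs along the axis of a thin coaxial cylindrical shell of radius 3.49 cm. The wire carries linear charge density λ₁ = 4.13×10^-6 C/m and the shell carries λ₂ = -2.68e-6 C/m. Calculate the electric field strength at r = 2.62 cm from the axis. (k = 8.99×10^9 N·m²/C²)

By cylindrical symmetry E is radial; use a coaxial Gaussian cylinder of radius 2.62 cm and length L (between the conductors, 0.676 cm < r < 3.49 cm).
Only the inner wire is enclosed; the outer shell contributes nothing inside itself. λ_enc = λ₁ = 4.13×10^-6 C/m.
By Gauss's law (flux through the curved wall only), E·2πrL = λ_enc L/ε₀.
E = 2k|λ_enc|/r = 2(8.99×10^9)(4.13×10^-6)/(0.0262) = 2.83e6 N/C.

E = 2.83×10^6 N/C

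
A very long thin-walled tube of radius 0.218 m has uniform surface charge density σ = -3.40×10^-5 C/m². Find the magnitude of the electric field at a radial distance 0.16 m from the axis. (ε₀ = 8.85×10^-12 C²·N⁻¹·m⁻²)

Choose a coaxial cylinder of radius r = 0.16 m (arbitrary length L) as the Gaussian surface (r < 0.218 m, inside the shell).
No charge is enclosed, so Gauss's law gives E·2πrL = 0 ⇒ E = 0.

|E| = 0 V/m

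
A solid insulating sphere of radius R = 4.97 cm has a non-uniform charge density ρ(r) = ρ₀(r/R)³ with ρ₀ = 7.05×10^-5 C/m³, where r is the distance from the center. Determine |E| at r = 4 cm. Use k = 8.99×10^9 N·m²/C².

By spherical symmetry E is radial; choose a Gaussian sphere of radius r = 4 cm (r < R).
Integrate the density: Q_enc = 4π ∫₀^r ρ₀(r'/R)^3 r'² dr' = 4πρ₀ r^6/(6·R³) = 4.927×10^-9 C.
Gauss's law: E·4πr² = Q_enc/ε₀.
E = k|Q_enc|/r² = (8.99×10^9)(4.927e-9)/(0.04)² = 2.77e4 N/C.

E ≈ 2.77×10^4 N/C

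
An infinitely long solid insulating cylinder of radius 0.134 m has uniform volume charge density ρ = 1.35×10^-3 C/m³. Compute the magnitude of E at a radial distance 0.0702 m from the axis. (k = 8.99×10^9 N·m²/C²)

E ≈ 5.35×10^6 N/C

Choose a coaxial cylinder of radius r = 0.0702 m (arbitrary length L) as the Gaussian surface (r < R).
Enclosed charge per unit length: λ_enc = ρ·πr² = (1.35×10^-3)π(0.0702)² = 2.09e-5 C/m.
By Gauss's law (flux through the curved wall only), E·2πrL = λ_enc L/ε₀.
E = 2k|λ_enc|/r = 2(8.99×10^9)(2.09×10^-5)/(0.0702) = 5.35×10^6 N/C.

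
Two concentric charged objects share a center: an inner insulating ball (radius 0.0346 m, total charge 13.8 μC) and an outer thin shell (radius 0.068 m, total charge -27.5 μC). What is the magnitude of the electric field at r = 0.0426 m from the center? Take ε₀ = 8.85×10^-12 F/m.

6.84×10^7 V/m

Take a concentric spherical Gaussian surface of radius r = 0.0426 m (between the bodies, 0.0346 m < r < 0.068 m).
The shell at 0.068 m lies outside the Gaussian surface, so Q_enc = 13.8 μC = 1.38×10^-5 C.
Applying ∮E·dA = Q_enc/ε₀ with Φ = E(4πr²):
E = |Q_enc|/(4πε₀r²) = (1.38×10^-5)/(4π·8.85×10^-12·(0.0426)²) = 6.84×10^7 N/C.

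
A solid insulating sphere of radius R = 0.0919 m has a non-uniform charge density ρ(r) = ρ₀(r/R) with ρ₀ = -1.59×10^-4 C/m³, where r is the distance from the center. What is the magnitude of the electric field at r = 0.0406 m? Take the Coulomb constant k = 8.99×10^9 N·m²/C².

E ≈ 8.05×10^4 N/C

Take a concentric spherical Gaussian surface of radius r = 0.0406 m (r < R).
Q_enc = ∫₀^r ρ(r')·4πr'² dr' = (4πρ₀/R) ∫₀^r r'^3 dr' = 4πρ₀ r^4/(4·R) = -1.477e-8 C.
Applying ∮E·dA = Q_enc/ε₀ with Φ = E(4πr²):
E = k|Q_enc|/r² = (8.99×10^9)(1.477×10^-8)/(0.0406)² = 8.05e4 N/C.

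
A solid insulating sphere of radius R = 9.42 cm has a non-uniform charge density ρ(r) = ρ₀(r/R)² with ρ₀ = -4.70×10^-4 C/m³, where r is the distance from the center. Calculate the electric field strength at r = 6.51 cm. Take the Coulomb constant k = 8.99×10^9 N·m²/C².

3.30×10^5 N/C

By spherical symmetry E is radial; choose a Gaussian sphere of radius r = 6.51 cm (r < R).
Q_enc = ∫₀^r ρ(r')·4πr'² dr' = (4πρ₀/R²) ∫₀^r r'^4 dr' = 4πρ₀ r^5/(5·R²) = -1.556e-7 C.
Applying ∮E·dA = Q_enc/ε₀ with Φ = E(4πr²):
E = k|Q_enc|/r² = (8.99×10^9)(1.556×10^-7)/(0.0651)² = 3.30×10^5 N/C.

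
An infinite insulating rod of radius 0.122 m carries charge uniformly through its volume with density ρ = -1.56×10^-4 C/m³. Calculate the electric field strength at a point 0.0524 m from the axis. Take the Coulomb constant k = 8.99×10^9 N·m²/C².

E ≈ 4.62e5 N/C

Choose a coaxial cylinder of radius r = 0.0524 m (arbitrary length L) as the Gaussian surface (r < R).
Enclosed charge per unit length: λ_enc = ρ·πr² = (-1.56×10^-4)π(0.0524)² = -1.346e-6 C/m.
Gauss's law: E·2πrL = λ_enc L/ε₀.
E = 2k|λ_enc|/r = 2(8.99×10^9)(1.346×10^-6)/(0.0524) = 4.62×10^5 N/C.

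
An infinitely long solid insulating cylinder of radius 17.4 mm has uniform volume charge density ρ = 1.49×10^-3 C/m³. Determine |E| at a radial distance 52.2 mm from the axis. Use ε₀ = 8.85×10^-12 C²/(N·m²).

By cylindrical symmetry E is radial; use a coaxial Gaussian cylinder of radius 52.2 mm and length L (r > 17.4 mm, full cross-section enclosed).
λ_enc = ρ·πR² = (1.49×10^-3)π(0.0174)² = 1.417×10^-6 C/m.
Applying ∮E·dA = Q_enc/ε₀ with the end caps contributing no flux:
E = |λ_enc|/(2πε₀r) = (1.417e-6)/(2π·8.85×10^-12·0.0522) = 4.88×10^5 N/C.

E ≈ 4.88×10^5 N/C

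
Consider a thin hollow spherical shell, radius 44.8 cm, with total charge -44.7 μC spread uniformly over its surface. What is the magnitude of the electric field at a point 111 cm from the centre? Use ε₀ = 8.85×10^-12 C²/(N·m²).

|E| ≈ 3.26×10^5 N/C

Take a concentric spherical Gaussian surface of radius r = 111 cm (r > 44.8 cm).
The entire shell is enclosed: Q_enc = -4.47×10^-5 C.
By Gauss's law, ∮E·dA = E·4πr² = Q_enc/ε₀.
E = |Q_enc|/(4πε₀r²) = (4.47×10^-5)/(4π·8.85×10^-12·(1.11)²) = 3.26×10^5 N/C.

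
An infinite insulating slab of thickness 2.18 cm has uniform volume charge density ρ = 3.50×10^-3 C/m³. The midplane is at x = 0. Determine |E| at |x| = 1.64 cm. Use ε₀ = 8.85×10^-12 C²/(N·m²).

The point |x| = 1.64 cm lies outside the slab (half-thickness 0.0109 m). A symmetric pillbox spanning the full slab encloses Q_enc = ρ·d·A.
Flux = 2EA ⇒ E = |ρ|d/(2ε₀), independent of distance outside.
E = (3.50×10^-3)(0.0218)/(2·8.85×10^-12) = 4.31×10^6 N/C.

E = 4.31×10^6 V/m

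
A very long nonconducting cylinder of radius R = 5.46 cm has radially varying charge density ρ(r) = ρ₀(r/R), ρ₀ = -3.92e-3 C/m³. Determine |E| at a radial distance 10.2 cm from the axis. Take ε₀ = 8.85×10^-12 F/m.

Take a coaxial cylindrical Gaussian surface of radius r = 10.2 cm and length L (r > R, full charge per length enclosed).
λ_enc = 2π ∫₀^R ρ₀(r'/R)^1 r' dr' = 2πρ₀R²/3 = -2.448×10^-5 C/m.
By Gauss's law (flux through the curved wall only), E·2πrL = λ_enc L/ε₀.
E = |λ_enc|/(2πε₀r) = (2.448e-5)/(2π·8.85×10^-12·0.102) = 4.32×10^6 N/C.

|E| ≈ 4.32×10^6 V/m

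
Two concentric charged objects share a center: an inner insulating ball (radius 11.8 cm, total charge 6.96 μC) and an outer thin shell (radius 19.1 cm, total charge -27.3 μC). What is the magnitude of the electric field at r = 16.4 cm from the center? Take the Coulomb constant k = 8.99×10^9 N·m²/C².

Take a concentric spherical Gaussian surface of radius r = 16.4 cm (between the bodies, 11.8 cm < r < 19.1 cm).
Only the inner charge is enclosed; the outer shell contributes nothing inside itself. Q_enc = 6.96 μC = 6.96×10^-6 C.
Applying ∮E·dA = Q_enc/ε₀ with Φ = E(4πr²):
E = k|Q_enc|/r² = (8.99×10^9)(6.96×10^-6)/(0.164)² = 2.33×10^6 N/C.

|E| = 2.33e6 N/C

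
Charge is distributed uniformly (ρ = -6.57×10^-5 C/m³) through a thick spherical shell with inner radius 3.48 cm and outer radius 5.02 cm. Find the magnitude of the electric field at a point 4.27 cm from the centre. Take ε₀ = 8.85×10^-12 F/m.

Symmetry ⇒ E = E(r) r̂. Gaussian sphere of radius r = 4.27 cm (within the shell material, 3.48 cm < r < 5.02 cm).
Enclosed charge is the volume from a to r: Q_enc = (4π/3)ρ(r³ − a³) = -9.828e-9 C.
By Gauss's law, ∮E·dA = E·4πr² = Q_enc/ε₀.
E = |Q_enc|/(4πε₀r²) = (9.828×10^-9)/(4π·8.85×10^-12·(0.0427)²) = 4.85×10^4 N/C.

|E| ≈ 4.85×10^4 V/m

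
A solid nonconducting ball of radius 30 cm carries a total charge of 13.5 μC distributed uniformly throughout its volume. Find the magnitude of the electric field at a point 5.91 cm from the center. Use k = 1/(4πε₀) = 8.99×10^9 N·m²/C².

Use a concentric Gaussian sphere at r = 5.91 cm (r < R).
For a uniform sphere the enclosed fraction is (r/R)³, so Q_enc = (13.5 μC)(0.0591/0.3)³ = 1.032×10^-7 C.
Applying ∮E·dA = Q_enc/ε₀ with Φ = E(4πr²):
E = k|Q_enc|/r² = (8.99×10^9)(1.032e-7)/(0.0591)² = 2.66e5 N/C.

E = 2.66e5 V/m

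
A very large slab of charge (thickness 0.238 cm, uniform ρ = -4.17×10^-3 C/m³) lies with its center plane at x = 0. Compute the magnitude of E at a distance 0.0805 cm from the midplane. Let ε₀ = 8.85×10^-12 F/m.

E = 3.79×10^5 N/C

By symmetry E is perpendicular to the slab. A Gaussian pillbox from −0.0805 cm to +0.0805 cm (face area A) lies entirely within the slab.
Q_enc = ρ·(2x)·A and flux = 2EA, so 2EA = 2ρxA/ε₀ ⇒ E = |ρ|x/ε₀.
E = (4.17e-3)(0.000805)/(8.85×10^-12) = 3.79e5 N/C.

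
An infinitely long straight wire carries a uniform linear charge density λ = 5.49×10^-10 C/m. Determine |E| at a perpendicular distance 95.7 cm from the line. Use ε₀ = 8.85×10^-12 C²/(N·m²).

Coaxial Gaussian cylinder, radius r = 95.7 cm, length L.
Q_enc = λL, so λ_enc = 5.49×10^-10 C/m.
By Gauss's law (flux through the curved wall only), E·2πrL = λ_enc L/ε₀.
E = |λ_enc|/(2πε₀r) = (5.49e-10)/(2π·8.85×10^-12·0.957) = 10.3 N/C.

E = 10.3 N/C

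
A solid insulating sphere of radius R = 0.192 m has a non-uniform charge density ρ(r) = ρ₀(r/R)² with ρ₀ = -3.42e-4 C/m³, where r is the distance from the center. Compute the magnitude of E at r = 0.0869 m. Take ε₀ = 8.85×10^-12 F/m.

E ≈ 1.38×10^5 V/m

Symmetry ⇒ E = E(r) r̂. Gaussian sphere of radius r = 0.0869 m (r < R).
Q_enc = ∫₀^r ρ(r')·4πr'² dr' = (4πρ₀/R²) ∫₀^r r'^4 dr' = 4πρ₀ r^5/(5·R²) = -1.155×10^-7 C.
Gauss's law: E·4πr² = Q_enc/ε₀.
E = |Q_enc|/(4πε₀r²) = (1.155×10^-7)/(4π·8.85×10^-12·(0.0869)²) = 1.38e5 N/C.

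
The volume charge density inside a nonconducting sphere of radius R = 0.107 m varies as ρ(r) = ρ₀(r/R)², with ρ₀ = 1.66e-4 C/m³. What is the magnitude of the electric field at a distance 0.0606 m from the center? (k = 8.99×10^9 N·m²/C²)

Symmetry ⇒ E = E(r) r̂. Gaussian sphere of radius r = 0.0606 m (r < R).
Integrate the density: Q_enc = 4π ∫₀^r ρ₀(r'/R)^2 r'² dr' = 4πρ₀ r^5/(5·R²) = 2.978×10^-8 C.
Since E is radial and uniform over the Gaussian sphere, Φ = E·4πr² = Q_enc/ε₀.
E = k|Q_enc|/r² = (8.99×10^9)(2.978e-8)/(0.0606)² = 7.29e4 N/C.

7.29×10^4 V/m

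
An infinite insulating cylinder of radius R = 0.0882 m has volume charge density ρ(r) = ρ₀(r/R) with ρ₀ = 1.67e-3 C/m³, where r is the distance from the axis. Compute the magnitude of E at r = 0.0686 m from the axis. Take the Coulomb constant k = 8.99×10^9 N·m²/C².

Coaxial Gaussian cylinder, radius r = 0.0686 m, length L (r < R).
λ_enc = ∫₀^r ρ(r')·2πr' dr' = (2πρ₀/R)·r^3/3 = 1.28×10^-5 C/m.
Applying ∮E·dA = Q_enc/ε₀ with the end caps contributing no flux:
E = 2k|λ_enc|/r = 2(8.99×10^9)(1.28e-5)/(0.0686) = 3.36e6 N/C.

|E| ≈ 3.36e6 V/m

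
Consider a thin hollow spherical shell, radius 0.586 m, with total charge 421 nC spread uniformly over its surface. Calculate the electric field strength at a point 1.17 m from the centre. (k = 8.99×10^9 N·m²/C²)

By spherical symmetry E is radial; choose a Gaussian sphere of radius r = 1.17 m (r > 0.586 m).
The entire shell is enclosed: Q_enc = 4.21e-7 C.
By Gauss's law, ∮E·dA = E·4πr² = Q_enc/ε₀.
E = k|Q_enc|/r² = (8.99×10^9)(4.21×10^-7)/(1.17)² = 2.76e3 N/C.

2.76e3 N/C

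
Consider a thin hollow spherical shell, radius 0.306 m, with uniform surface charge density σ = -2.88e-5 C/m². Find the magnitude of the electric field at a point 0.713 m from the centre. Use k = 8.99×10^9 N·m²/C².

Symmetry ⇒ E = E(r) r̂. Gaussian sphere of radius r = 0.713 m (r > 0.306 m).
The entire shell is enclosed: Q_enc = σ·4πR² = (-2.88×10^-5)·4π·(0.306)² = -3.389e-5 C.
Gauss's law: E·4πr² = Q_enc/ε₀.
E = k|Q_enc|/r² = (8.99×10^9)(3.389e-5)/(0.713)² = 5.99×10^5 N/C.

5.99×10^5 V/m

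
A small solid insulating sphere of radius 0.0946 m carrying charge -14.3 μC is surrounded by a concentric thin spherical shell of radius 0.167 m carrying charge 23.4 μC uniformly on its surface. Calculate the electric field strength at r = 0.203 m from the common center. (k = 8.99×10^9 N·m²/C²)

1.99×10^6 N/C

By spherical symmetry E is radial; choose a Gaussian sphere of radius r = 0.203 m (r > 0.167 m, enclosing both).
Q_enc = (-14.3 μC) + (23.4 μC) = 9.10×10^-6 C.
Applying ∮E·dA = Q_enc/ε₀ with Φ = E(4πr²):
E = k|Q_enc|/r² = (8.99×10^9)(9.10e-6)/(0.203)² = 1.99e6 N/C.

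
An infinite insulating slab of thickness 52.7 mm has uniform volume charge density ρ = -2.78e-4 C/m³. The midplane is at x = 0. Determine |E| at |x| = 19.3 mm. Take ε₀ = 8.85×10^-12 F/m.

By symmetry E is perpendicular to the slab. A Gaussian pillbox from −19.3 mm to +19.3 mm (face area A) lies entirely within the slab.
Q_enc = ρ·(2x)·A and flux = 2EA, so 2EA = 2ρxA/ε₀ ⇒ E = |ρ|x/ε₀.
E = (2.78e-4)(0.0193)/(8.85×10^-12) = 6.06×10^5 N/C.

E = 6.06×10^5 N/C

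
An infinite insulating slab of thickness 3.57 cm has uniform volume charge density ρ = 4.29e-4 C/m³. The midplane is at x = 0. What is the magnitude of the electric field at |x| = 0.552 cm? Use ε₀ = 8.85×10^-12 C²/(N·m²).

By symmetry E is perpendicular to the slab. A Gaussian pillbox from −0.552 cm to +0.552 cm (face area A) lies entirely within the slab.
Q_enc = ρ·(2x)·A and flux = 2EA, so 2EA = 2ρxA/ε₀ ⇒ E = |ρ|x/ε₀.
E = (4.29e-4)(0.00552)/(8.85×10^-12) = 2.68e5 N/C.

2.68e5 V/m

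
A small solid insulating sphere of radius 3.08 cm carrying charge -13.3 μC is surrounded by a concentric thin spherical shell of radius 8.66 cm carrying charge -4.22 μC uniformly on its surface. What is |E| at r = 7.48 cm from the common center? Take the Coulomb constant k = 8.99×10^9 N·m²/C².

Use a concentric Gaussian sphere at r = 7.48 cm (between the bodies, 3.08 cm < r < 8.66 cm).
The shell at 8.66 cm lies outside the Gaussian surface, so Q_enc = -13.3 μC = -1.33×10^-5 C.
By Gauss's law, ∮E·dA = E·4πr² = Q_enc/ε₀.
E = k|Q_enc|/r² = (8.99×10^9)(1.33×10^-5)/(0.0748)² = 2.14e7 N/C.

E ≈ 2.14×10^7 V/m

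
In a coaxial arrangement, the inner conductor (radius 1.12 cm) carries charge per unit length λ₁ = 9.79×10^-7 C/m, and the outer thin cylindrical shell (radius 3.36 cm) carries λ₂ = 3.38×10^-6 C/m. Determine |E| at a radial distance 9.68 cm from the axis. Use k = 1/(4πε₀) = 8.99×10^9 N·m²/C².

E ≈ 8.10×10^5 N/C

By cylindrical symmetry E is radial; use a coaxial Gaussian cylinder of radius 9.68 cm and length L (r > 3.36 cm, enclosing both).
λ_enc = λ₁ + λ₂ = (9.79×10^-7) + (3.38×10^-6) = 4.359×10^-6 C/m.
Applying ∮E·dA = Q_enc/ε₀ with the end caps contributing no flux:
E = 2k|λ_enc|/r = 2(8.99×10^9)(4.359×10^-6)/(0.0968) = 8.10e5 N/C.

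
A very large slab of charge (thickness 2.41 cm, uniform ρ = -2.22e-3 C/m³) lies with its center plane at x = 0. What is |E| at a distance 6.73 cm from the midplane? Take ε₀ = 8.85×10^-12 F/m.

The point |x| = 6.73 cm lies outside the slab (half-thickness 0.01205 m). A symmetric pillbox spanning the full slab encloses Q_enc = ρ·d·A.
Flux = 2EA ⇒ E = |ρ|d/(2ε₀), independent of distance outside.
E = (2.22×10^-3)(0.0241)/(2·8.85×10^-12) = 3.02×10^6 N/C.

|E| = 3.02×10^6 V/m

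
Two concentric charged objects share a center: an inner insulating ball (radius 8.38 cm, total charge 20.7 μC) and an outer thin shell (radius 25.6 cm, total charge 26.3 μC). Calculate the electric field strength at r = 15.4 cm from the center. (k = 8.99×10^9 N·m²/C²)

Use a concentric Gaussian sphere at r = 15.4 cm (between the bodies, 8.38 cm < r < 25.6 cm).
Only the inner charge is enclosed; the outer shell contributes nothing inside itself. Q_enc = 20.7 μC = 2.07e-5 C.
Gauss's law: E·4πr² = Q_enc/ε₀.
E = k|Q_enc|/r² = (8.99×10^9)(2.07e-5)/(0.154)² = 7.85×10^6 N/C.

E ≈ 7.85×10^6 N/C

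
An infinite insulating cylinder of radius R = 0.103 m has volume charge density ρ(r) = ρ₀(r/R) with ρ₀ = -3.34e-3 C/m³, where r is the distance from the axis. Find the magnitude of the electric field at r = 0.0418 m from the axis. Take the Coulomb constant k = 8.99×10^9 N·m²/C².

|E| ≈ 2.13e6 N/C

Take a coaxial cylindrical Gaussian surface of radius r = 0.0418 m and length L (r < R).
λ_enc = ∫₀^r ρ(r')·2πr' dr' = (2πρ₀/R)·r^3/3 = -4.96e-6 C/m.
Applying ∮E·dA = Q_enc/ε₀ with the end caps contributing no flux:
E = 2k|λ_enc|/r = 2(8.99×10^9)(4.96e-6)/(0.0418) = 2.13×10^6 N/C.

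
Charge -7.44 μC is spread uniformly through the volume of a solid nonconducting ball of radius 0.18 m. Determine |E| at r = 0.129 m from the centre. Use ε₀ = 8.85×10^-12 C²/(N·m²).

By spherical symmetry E is radial; choose a Gaussian sphere of radius r = 0.129 m (r < R).
Only the charge within r is enclosed: Q_enc = Q·(r/R)³ = (-7.44 μC)·(0.129 m/0.18 m)³ = -2.739×10^-6 C.
By Gauss's law, ∮E·dA = E·4πr² = Q_enc/ε₀.
E = |Q_enc|/(4πε₀r²) = (2.739×10^-6)/(4π·8.85×10^-12·(0.129)²) = 1.48×10^6 N/C.

E = 1.48×10^6 V/m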